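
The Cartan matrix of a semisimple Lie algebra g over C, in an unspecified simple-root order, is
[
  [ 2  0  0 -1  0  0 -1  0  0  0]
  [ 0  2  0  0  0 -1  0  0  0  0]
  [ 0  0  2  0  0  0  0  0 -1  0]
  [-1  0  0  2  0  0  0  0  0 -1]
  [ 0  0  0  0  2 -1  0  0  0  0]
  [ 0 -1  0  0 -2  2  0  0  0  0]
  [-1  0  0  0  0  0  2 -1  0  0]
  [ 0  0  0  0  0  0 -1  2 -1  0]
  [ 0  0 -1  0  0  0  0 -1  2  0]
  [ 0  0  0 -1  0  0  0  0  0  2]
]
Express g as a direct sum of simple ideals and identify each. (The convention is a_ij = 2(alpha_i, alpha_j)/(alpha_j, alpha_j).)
type A_7 + type B_3

The diagram associated to this matrix has two connected components: the simple roots {alpha_1, alpha_3, alpha_4, alpha_7, alpha_8, alpha_9, alpha_10} form a chain of 7 nodes with single edges (A_7), and {alpha_2, alpha_5, alpha_6} form a chain of 3 nodes with a double edge at one end; the terminal node there is the unique short simple root (B_3). A semisimple Lie algebra decomposes uniquely as the direct sum of simple ideals, one per connected component of its Dynkin diagram, so g ≅ A_7 ⊕ B_3 (dimension 63 + 21 = 84).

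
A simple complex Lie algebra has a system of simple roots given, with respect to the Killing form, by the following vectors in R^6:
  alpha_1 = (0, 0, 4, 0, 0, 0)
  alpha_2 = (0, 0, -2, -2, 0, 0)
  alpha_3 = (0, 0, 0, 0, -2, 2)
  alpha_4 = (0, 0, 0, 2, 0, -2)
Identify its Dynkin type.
Compute the Cartan integers a_ij = 2(alpha_i, alpha_j)/(alpha_j, alpha_j); the resulting 4x4 Cartan matrix is
[[2, -2, 0, 0], [-1, 2, 0, -1], [0, 0, 2, -1], [0, -1, -1, 2]].
The roots have two lengths (squared-length ratio 2:1); the short ones are alpha_{2,3,4}. The associated Dynkin diagram is a chain of 4 nodes with a double edge at one end; the terminal node there is the unique long simple root (C_4), so the type is C_4 (the algebra sp(8)).

type C_4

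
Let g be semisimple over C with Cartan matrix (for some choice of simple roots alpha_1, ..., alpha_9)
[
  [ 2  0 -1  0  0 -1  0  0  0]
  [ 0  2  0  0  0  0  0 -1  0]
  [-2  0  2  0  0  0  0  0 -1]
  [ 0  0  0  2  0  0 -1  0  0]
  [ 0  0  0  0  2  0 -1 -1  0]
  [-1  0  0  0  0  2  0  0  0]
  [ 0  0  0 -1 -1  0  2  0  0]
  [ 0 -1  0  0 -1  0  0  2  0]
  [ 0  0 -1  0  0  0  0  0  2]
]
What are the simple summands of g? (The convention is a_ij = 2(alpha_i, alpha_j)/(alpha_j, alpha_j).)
A_5 (sl(6)) + F_4

The diagram associated to this matrix has two connected components: the simple roots {alpha_2, alpha_4, alpha_5, alpha_7, alpha_8} form a chain of 5 nodes with single edges (A_5), and {alpha_1, alpha_3, alpha_6, alpha_9} form a chain of 4 nodes with a double edge between the middle two (F_4). A semisimple Lie algebra decomposes uniquely as the direct sum of simple ideals, one per connected component of its Dynkin diagram, so g ≅ A_5 ⊕ F_4 (dimension 35 + 52 = 87).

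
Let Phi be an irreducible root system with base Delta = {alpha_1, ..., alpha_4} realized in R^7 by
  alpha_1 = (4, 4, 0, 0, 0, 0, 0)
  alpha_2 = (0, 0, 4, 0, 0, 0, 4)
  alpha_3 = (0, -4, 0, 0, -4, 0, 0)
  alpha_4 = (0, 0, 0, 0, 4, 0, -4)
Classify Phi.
A_4 (sl(5))

Compute the Cartan integers a_ij = 2(alpha_i, alpha_j)/(alpha_j, alpha_j); the resulting 4x4 Cartan matrix is
[[2, 0, -1, 0], [0, 2, 0, -1], [-1, 0, 2, -1], [0, -1, -1, 2]].
All simple roots have the same length, so the diagram is simply laced. The associated Dynkin diagram is a chain of 4 nodes with single edges (A_4), so the type is A_4 (the algebra sl(5)).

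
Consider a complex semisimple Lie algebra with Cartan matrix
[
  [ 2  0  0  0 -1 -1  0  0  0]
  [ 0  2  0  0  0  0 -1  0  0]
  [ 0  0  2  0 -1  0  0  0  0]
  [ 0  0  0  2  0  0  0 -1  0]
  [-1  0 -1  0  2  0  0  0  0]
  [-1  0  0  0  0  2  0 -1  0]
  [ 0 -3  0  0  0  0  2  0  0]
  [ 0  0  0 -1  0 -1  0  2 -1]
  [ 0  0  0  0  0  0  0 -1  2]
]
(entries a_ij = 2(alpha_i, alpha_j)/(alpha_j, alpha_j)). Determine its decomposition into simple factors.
The diagram associated to this matrix has two connected components: the simple roots {alpha_1, alpha_3, alpha_4, alpha_5, alpha_6, alpha_8, alpha_9} form a chain of 5 nodes with a fork of two nodes at one end (D_7), and {alpha_2, alpha_7} form two nodes joined by a triple edge (G_2). A semisimple Lie algebra decomposes uniquely as the direct sum of simple ideals, one per connected component of its Dynkin diagram, so g ≅ D_7 ⊕ G_2 (dimension 91 + 14 = 105).

type D_7 ⊕ type G_2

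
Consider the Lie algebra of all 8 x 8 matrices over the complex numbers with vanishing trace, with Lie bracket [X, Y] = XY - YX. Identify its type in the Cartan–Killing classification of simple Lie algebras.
This is sl(8), which has dimension 8^2 - 1 = 63 and rank 8 - 1 = 7 (a Cartan subalgebra is the diagonal traceless matrices). In the classification of classical Lie algebras, the special linear algebra sl(n+1) has type A_n; here n = 7, so the Dynkin diagram is a chain of 7 nodes with single edges (A_7). Hence the type is A_7.

A7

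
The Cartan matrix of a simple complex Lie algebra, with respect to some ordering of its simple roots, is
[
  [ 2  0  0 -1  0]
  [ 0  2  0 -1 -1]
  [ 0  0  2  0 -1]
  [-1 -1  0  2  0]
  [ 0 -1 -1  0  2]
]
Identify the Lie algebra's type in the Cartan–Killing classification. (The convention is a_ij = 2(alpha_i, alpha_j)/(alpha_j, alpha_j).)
The matrix has rank 5 with 2's on the diagonal. Reading the off-diagonal entries as Dynkin edges (a single edge where a_ij = a_ji = -1; a double or triple edge where a_ij * a_ji = 2 or 3), the diagram is a chain of 5 nodes with single edges (A_5). One simple-root ordering that puts it in standard form is (alpha_1, alpha_4, alpha_2, alpha_5, alpha_3). So the algebra is type A_5, i.e. sl(6).

type A_5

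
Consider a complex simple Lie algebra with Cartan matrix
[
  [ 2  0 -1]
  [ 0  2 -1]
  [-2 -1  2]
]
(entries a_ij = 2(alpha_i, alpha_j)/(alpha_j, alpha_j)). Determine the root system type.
B3

The matrix has rank 3 with 2's on the diagonal. Reading the off-diagonal entries as Dynkin edges (a single edge where a_ij = a_ji = -1; a double or triple edge where a_ij * a_ji = 2 or 3), the diagram is a chain of 3 nodes with a double edge at one end; the terminal node there is the unique short simple root (B_3). One simple-root ordering that puts it in standard form is (alpha_2, alpha_3, alpha_1). So the algebra is type B_3, i.e. so(7).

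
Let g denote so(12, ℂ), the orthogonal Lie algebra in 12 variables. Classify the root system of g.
D_6 (so(12))

This is so(12) with 12 even, which has dimension 12(12-1)/2 = 66 and rank 12/2 = 6. In the classification of classical Lie algebras, the orthogonal algebra so(2n) in an even number of variables has type D_n; here n = 6, so the Dynkin diagram is a chain of 4 nodes with a fork of two nodes at one end (D_6). Hence the type is D_6.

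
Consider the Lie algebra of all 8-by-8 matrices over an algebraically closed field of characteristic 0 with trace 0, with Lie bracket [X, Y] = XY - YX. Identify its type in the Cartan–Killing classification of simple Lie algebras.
This is sl(8), which has dimension 8^2 - 1 = 63 and rank 8 - 1 = 7 (a Cartan subalgebra is the diagonal traceless matrices). In the classification of classical Lie algebras, the special linear algebra sl(n+1) has type A_n; here n = 7, so the Dynkin diagram is a chain of 7 nodes with single edges (A_7). Hence the type is A_7.

A7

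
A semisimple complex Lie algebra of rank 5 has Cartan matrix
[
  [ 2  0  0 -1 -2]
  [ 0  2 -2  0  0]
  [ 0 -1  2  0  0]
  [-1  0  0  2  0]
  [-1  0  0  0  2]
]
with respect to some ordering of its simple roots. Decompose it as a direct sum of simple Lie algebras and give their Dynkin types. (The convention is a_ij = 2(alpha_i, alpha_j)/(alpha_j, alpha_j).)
B_2 + B_3

The diagram associated to this matrix has two connected components: the simple roots {alpha_2, alpha_3} form a chain of 2 nodes with a double edge at one end; the terminal node there is the unique short simple root (B_2), and {alpha_1, alpha_4, alpha_5} form a chain of 3 nodes with a double edge at one end; the terminal node there is the unique short simple root (B_3). A semisimple Lie algebra decomposes uniquely as the direct sum of simple ideals, one per connected component of its Dynkin diagram, so g ≅ B_2 ⊕ B_3 (dimension 10 + 21 = 31).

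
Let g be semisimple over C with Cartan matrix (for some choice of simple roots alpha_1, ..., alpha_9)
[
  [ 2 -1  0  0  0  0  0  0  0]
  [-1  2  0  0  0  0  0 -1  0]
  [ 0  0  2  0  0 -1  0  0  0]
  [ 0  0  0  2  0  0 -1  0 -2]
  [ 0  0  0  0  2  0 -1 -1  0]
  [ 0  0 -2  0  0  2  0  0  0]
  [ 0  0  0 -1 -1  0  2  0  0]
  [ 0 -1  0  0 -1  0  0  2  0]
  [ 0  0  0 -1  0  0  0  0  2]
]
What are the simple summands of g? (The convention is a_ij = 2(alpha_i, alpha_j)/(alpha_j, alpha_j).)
B2 ⊕ B7

The diagram associated to this matrix has two connected components: the simple roots {alpha_3, alpha_6} form a chain of 2 nodes with a double edge at one end; the terminal node there is the unique short simple root (B_2), and {alpha_1, alpha_2, alpha_4, alpha_5, alpha_7, alpha_8, alpha_9} form a chain of 7 nodes with a double edge at one end; the terminal node there is the unique short simple root (B_7). A semisimple Lie algebra decomposes uniquely as the direct sum of simple ideals, one per connected component of its Dynkin diagram, so g ≅ B_2 ⊕ B_7 (dimension 10 + 105 = 115).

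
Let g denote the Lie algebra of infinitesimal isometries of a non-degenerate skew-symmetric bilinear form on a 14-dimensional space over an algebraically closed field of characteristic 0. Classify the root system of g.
type C_7

This is sp(14), which has dimension 14(14+1)/2 = 105 and rank 14/2 = 7. In the classification of classical Lie algebras, the symplectic algebra sp(2n) has type C_n; here n = 7, so the Dynkin diagram is a chain of 7 nodes with a double edge at one end; the terminal node there is the unique long simple root (C_7). Hence the type is C_7.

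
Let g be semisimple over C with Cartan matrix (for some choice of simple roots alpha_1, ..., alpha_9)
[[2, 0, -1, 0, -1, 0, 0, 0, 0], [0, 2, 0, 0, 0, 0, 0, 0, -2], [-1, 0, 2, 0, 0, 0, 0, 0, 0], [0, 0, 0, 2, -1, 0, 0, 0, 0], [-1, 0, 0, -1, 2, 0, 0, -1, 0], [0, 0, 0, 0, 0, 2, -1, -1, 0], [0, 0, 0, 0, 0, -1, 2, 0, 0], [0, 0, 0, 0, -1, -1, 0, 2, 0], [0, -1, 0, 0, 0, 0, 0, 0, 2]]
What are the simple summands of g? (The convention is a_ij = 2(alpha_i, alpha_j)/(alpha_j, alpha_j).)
The diagram associated to this matrix has two connected components: the simple roots {alpha_2, alpha_9} form a chain of 2 nodes with a double edge at one end; the terminal node there is the unique short simple root (B_2), and {alpha_1, alpha_3, alpha_4, alpha_5, alpha_6, alpha_7, alpha_8} form a chain of 6 nodes with one extra node attached to the third node from one end (E_7). A semisimple Lie algebra decomposes uniquely as the direct sum of simple ideals, one per connected component of its Dynkin diagram, so g ≅ B_2 ⊕ E_7 (dimension 10 + 133 = 143).

B_2 ⊕ E_7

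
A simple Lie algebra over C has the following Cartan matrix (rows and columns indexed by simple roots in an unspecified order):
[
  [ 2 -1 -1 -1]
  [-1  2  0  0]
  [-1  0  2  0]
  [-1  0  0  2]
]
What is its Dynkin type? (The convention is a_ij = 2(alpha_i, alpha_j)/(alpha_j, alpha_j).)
D4

The matrix has rank 4 with 2's on the diagonal. Reading the off-diagonal entries as Dynkin edges (a single edge where a_ij = a_ji = -1; a double or triple edge where a_ij * a_ji = 2 or 3), the diagram is a chain of 2 nodes with a fork of two nodes at one end (D_4). One simple-root ordering that puts it in standard form is (alpha_3, alpha_1, alpha_2, alpha_4). So the algebra is type D_4, i.e. so(8).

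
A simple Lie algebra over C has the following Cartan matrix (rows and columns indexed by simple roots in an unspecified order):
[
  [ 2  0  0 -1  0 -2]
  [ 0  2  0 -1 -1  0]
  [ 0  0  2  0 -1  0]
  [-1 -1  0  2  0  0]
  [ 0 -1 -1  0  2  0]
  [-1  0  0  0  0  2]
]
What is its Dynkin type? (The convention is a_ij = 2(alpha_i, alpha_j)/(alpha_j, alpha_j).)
type B_6

The matrix has rank 6 with 2's on the diagonal. Reading the off-diagonal entries as Dynkin edges (a single edge where a_ij = a_ji = -1; a double or triple edge where a_ij * a_ji = 2 or 3), the diagram is a chain of 6 nodes with a double edge at one end; the terminal node there is the unique short simple root (B_6). One simple-root ordering that puts it in standard form is (alpha_3, alpha_5, alpha_2, alpha_4, alpha_1, alpha_6). So the algebra is type B_6, i.e. so(13).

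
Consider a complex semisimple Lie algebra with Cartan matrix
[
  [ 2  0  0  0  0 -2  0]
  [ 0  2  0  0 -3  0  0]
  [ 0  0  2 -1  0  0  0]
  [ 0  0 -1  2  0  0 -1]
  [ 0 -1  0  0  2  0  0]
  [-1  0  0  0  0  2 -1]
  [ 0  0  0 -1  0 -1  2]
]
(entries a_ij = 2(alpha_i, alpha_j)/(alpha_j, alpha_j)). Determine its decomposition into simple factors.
type C_5 + type G_2

The diagram associated to this matrix has two connected components: the simple roots {alpha_1, alpha_3, alpha_4, alpha_6, alpha_7} form a chain of 5 nodes with a double edge at one end; the terminal node there is the unique long simple root (C_5), and {alpha_2, alpha_5} form two nodes joined by a triple edge (G_2). A semisimple Lie algebra decomposes uniquely as the direct sum of simple ideals, one per connected component of its Dynkin diagram, so g ≅ C_5 ⊕ G_2 (dimension 55 + 14 = 69).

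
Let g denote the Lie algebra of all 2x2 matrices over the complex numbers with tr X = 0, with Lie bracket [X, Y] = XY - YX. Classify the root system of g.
A1

This is sl(2), which has dimension 2^2 - 1 = 3 and rank 2 - 1 = 1 (a Cartan subalgebra is the diagonal traceless matrices). In the classification of classical Lie algebras, the special linear algebra sl(n+1) has type A_n; here n = 1, so the Dynkin diagram is a chain of 1 nodes with single edges (A_1). Hence the type is A_1.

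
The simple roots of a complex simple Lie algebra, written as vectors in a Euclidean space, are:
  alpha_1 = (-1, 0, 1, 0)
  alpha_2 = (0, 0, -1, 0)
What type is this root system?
Compute the Cartan integers a_ij = 2(alpha_i, alpha_j)/(alpha_j, alpha_j); the resulting 2x2 Cartan matrix is
[[2, -2], [-1, 2]].
The roots have two lengths (squared-length ratio 2:1); the short ones are alpha_{2}. The associated Dynkin diagram is a chain of 2 nodes with a double edge at one end; the terminal node there is the unique short simple root (B_2), so the type is B_2 (the algebra so(5)).

type B_2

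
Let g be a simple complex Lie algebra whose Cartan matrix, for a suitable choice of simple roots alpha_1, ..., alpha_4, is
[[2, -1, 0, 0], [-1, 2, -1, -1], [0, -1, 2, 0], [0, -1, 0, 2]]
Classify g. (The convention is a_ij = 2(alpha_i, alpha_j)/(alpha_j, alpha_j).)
type D_4

The matrix has rank 4 with 2's on the diagonal. Reading the off-diagonal entries as Dynkin edges (a single edge where a_ij = a_ji = -1; a double or triple edge where a_ij * a_ji = 2 or 3), the diagram is a chain of 2 nodes with a fork of two nodes at one end (D_4). One simple-root ordering that puts it in standard form is (alpha_4, alpha_2, alpha_3, alpha_1). So the algebra is type D_4, i.e. so(8).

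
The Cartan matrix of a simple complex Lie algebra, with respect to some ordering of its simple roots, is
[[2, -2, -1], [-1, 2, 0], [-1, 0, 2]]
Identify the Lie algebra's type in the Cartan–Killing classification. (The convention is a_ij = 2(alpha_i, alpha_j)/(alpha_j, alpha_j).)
type B_3

The matrix has rank 3 with 2's on the diagonal. Reading the off-diagonal entries as Dynkin edges (a single edge where a_ij = a_ji = -1; a double or triple edge where a_ij * a_ji = 2 or 3), the diagram is a chain of 3 nodes with a double edge at one end; the terminal node there is the unique short simple root (B_3). One simple-root ordering that puts it in standard form is (alpha_3, alpha_1, alpha_2). So the algebra is type B_3, i.e. so(7).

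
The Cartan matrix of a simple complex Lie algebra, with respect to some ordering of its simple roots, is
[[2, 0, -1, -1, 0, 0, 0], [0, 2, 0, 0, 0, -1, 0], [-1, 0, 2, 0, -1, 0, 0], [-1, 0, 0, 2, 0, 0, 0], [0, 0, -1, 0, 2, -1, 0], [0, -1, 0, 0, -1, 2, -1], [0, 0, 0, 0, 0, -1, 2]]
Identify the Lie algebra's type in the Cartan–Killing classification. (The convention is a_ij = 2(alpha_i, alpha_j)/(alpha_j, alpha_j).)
D7

The matrix has rank 7 with 2's on the diagonal. Reading the off-diagonal entries as Dynkin edges (a single edge where a_ij = a_ji = -1; a double or triple edge where a_ij * a_ji = 2 or 3), the diagram is a chain of 5 nodes with a fork of two nodes at one end (D_7). One simple-root ordering that puts it in standard form is (alpha_4, alpha_1, alpha_3, alpha_5, alpha_6, alpha_7, alpha_2). So the algebra is type D_7, i.e. so(14).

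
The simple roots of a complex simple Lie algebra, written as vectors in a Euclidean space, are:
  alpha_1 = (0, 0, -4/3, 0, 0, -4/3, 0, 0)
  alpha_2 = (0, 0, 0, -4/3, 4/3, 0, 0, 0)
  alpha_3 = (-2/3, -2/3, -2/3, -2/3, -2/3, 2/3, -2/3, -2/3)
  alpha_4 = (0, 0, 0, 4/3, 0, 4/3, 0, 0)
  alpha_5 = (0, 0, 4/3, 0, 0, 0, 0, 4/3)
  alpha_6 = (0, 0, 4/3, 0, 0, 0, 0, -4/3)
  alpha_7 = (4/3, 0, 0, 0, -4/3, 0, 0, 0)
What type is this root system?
Compute the Cartan integers a_ij = 2(alpha_i, alpha_j)/(alpha_j, alpha_j); the resulting 7x7 Cartan matrix is
[[2, 0, 0, -1, -1, -1, 0], [0, 2, 0, -1, 0, 0, -1], [0, 0, 2, 0, -1, 0, 0], [-1, -1, 0, 2, 0, 0, 0], [-1, 0, -1, 0, 2, 0, 0], [-1, 0, 0, 0, 0, 2, 0], [0, -1, 0, 0, 0, 0, 2]].
All simple roots have the same length, so the diagram is simply laced. The associated Dynkin diagram is a chain of 6 nodes with one extra node attached to the third node from one end (E_7), so the type is E_7.

E_7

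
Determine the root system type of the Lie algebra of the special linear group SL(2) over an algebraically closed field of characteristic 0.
This is sl(2), which has dimension 2^2 - 1 = 3 and rank 2 - 1 = 1 (a Cartan subalgebra is the diagonal traceless matrices). In the classification of classical Lie algebras, the special linear algebra sl(n+1) has type A_n; here n = 1, so the Dynkin diagram is a chain of 1 nodes with single edges (A_1). Hence the type is A_1.

A_1 (sl(2))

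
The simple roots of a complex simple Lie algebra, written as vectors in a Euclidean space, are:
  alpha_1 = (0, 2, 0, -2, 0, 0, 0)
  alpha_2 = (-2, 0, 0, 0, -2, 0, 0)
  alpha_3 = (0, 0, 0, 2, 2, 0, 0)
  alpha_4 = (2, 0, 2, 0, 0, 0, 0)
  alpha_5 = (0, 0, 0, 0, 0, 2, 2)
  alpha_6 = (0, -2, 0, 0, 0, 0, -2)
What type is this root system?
Compute the Cartan integers a_ij = 2(alpha_i, alpha_j)/(alpha_j, alpha_j); the resulting 6x6 Cartan matrix is
[[2, 0, -1, 0, 0, -1], [0, 2, -1, -1, 0, 0], [-1, -1, 2, 0, 0, 0], [0, -1, 0, 2, 0, 0], [0, 0, 0, 0, 2, -1], [-1, 0, 0, 0, -1, 2]].
All simple roots have the same length, so the diagram is simply laced. The associated Dynkin diagram is a chain of 6 nodes with single edges (A_6), so the type is A_6 (the algebra sl(7)).

A_6 (sl(7))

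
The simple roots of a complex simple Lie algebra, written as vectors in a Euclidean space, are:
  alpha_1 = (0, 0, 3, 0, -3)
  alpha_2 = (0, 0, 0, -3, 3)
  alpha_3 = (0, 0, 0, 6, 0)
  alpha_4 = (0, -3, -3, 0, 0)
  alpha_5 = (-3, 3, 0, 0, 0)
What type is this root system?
type C_5

Compute the Cartan integers a_ij = 2(alpha_i, alpha_j)/(alpha_j, alpha_j); the resulting 5x5 Cartan matrix is
[[2, -1, 0, -1, 0], [-1, 2, -1, 0, 0], [0, -2, 2, 0, 0], [-1, 0, 0, 2, -1], [0, 0, 0, -1, 2]].
The roots have two lengths (squared-length ratio 2:1); the short ones are alpha_{1,2,4,5}. The associated Dynkin diagram is a chain of 5 nodes with a double edge at one end; the terminal node there is the unique long simple root (C_5), so the type is C_5 (the algebra sp(10)).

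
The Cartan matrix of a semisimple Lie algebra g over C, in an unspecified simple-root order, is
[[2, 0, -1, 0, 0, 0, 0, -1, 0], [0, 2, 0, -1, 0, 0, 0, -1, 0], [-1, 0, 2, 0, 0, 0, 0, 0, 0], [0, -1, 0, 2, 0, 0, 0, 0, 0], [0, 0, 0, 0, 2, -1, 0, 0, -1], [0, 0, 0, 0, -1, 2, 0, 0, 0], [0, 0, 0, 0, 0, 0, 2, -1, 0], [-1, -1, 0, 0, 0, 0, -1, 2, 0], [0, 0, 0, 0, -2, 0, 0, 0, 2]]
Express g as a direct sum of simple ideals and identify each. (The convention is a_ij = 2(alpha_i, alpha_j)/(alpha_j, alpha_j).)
C_3 + E_6

The diagram associated to this matrix has two connected components: the simple roots {alpha_5, alpha_6, alpha_9} form a chain of 3 nodes with a double edge at one end; the terminal node there is the unique long simple root (C_3), and {alpha_1, alpha_2, alpha_3, alpha_4, alpha_7, alpha_8} form a chain of 5 nodes with one extra node attached to the third node from one end (E_6). A semisimple Lie algebra decomposes uniquely as the direct sum of simple ideals, one per connected component of its Dynkin diagram, so g ≅ C_3 ⊕ E_6 (dimension 21 + 78 = 99).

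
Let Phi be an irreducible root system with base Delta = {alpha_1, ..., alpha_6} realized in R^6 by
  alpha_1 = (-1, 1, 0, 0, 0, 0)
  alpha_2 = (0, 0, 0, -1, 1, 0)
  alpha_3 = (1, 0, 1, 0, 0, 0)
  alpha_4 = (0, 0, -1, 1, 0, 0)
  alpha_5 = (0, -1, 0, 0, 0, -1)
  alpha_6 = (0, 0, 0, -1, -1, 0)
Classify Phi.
Compute the Cartan integers a_ij = 2(alpha_i, alpha_j)/(alpha_j, alpha_j); the resulting 6x6 Cartan matrix is
[[2, 0, -1, 0, -1, 0], [0, 2, 0, -1, 0, 0], [-1, 0, 2, -1, 0, 0], [0, -1, -1, 2, 0, -1], [-1, 0, 0, 0, 2, 0], [0, 0, 0, -1, 0, 2]].
All simple roots have the same length, so the diagram is simply laced. The associated Dynkin diagram is a chain of 4 nodes with a fork of two nodes at one end (D_6), so the type is D_6 (the algebra so(12)).

D6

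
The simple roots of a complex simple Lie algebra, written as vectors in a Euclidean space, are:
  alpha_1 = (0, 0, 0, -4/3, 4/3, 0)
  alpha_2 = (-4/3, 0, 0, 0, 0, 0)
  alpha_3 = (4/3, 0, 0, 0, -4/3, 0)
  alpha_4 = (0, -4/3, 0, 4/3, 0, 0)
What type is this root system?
type B_4

Compute the Cartan integers a_ij = 2(alpha_i, alpha_j)/(alpha_j, alpha_j); the resulting 4x4 Cartan matrix is
[[2, 0, -1, -1], [0, 2, -1, 0], [-1, -2, 2, 0], [-1, 0, 0, 2]].
The roots have two lengths (squared-length ratio 2:1); the short ones are alpha_{2}. The associated Dynkin diagram is a chain of 4 nodes with a double edge at one end; the terminal node there is the unique short simple root (B_4), so the type is B_4 (the algebra so(9)).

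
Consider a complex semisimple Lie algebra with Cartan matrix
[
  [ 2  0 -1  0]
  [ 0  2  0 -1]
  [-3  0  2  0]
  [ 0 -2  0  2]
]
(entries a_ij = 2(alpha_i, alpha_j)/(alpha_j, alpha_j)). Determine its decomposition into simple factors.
B2 + G2

The diagram associated to this matrix has two connected components: the simple roots {alpha_2, alpha_4} form a chain of 2 nodes with a double edge at one end; the terminal node there is the unique short simple root (B_2), and {alpha_1, alpha_3} form two nodes joined by a triple edge (G_2). A semisimple Lie algebra decomposes uniquely as the direct sum of simple ideals, one per connected component of its Dynkin diagram, so g ≅ B_2 ⊕ G_2 (dimension 10 + 14 = 24).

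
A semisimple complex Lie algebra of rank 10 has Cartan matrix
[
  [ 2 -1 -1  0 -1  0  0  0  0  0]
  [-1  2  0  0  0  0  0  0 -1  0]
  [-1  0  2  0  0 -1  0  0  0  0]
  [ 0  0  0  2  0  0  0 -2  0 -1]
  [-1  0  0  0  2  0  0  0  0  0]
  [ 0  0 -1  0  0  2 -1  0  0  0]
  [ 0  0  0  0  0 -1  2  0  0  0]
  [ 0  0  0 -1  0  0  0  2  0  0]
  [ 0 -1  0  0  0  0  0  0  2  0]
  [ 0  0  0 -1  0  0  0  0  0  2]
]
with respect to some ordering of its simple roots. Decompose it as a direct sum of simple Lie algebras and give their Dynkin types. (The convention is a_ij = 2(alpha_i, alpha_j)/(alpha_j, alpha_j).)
B_3 (so(7)) + E_7

The diagram associated to this matrix has two connected components: the simple roots {alpha_4, alpha_8, alpha_10} form a chain of 3 nodes with a double edge at one end; the terminal node there is the unique short simple root (B_3), and {alpha_1, alpha_2, alpha_3, alpha_5, alpha_6, alpha_7, alpha_9} form a chain of 6 nodes with one extra node attached to the third node from one end (E_7). A semisimple Lie algebra decomposes uniquely as the direct sum of simple ideals, one per connected component of its Dynkin diagram, so g ≅ B_3 ⊕ E_7 (dimension 21 + 133 = 154).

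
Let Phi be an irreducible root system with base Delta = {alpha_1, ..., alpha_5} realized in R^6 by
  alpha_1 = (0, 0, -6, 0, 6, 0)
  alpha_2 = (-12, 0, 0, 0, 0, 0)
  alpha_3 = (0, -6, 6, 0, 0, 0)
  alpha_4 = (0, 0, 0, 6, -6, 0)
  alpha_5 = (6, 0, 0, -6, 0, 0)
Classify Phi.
C_5

Compute the Cartan integers a_ij = 2(alpha_i, alpha_j)/(alpha_j, alpha_j); the resulting 5x5 Cartan matrix is
[[2, 0, -1, -1, 0], [0, 2, 0, 0, -2], [-1, 0, 2, 0, 0], [-1, 0, 0, 2, -1], [0, -1, 0, -1, 2]].
The roots have two lengths (squared-length ratio 2:1); the short ones are alpha_{1,3,4,5}. The associated Dynkin diagram is a chain of 5 nodes with a double edge at one end; the terminal node there is the unique long simple root (C_5), so the type is C_5 (the algebra sp(10)).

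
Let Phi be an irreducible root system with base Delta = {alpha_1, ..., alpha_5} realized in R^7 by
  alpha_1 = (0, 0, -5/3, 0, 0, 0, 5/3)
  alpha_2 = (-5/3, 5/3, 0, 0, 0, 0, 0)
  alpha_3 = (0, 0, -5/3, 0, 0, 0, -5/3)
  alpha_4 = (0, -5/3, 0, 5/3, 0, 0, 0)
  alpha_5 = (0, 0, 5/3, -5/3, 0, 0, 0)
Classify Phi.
D_5

Compute the Cartan integers a_ij = 2(alpha_i, alpha_j)/(alpha_j, alpha_j); the resulting 5x5 Cartan matrix is
[[2, 0, 0, 0, -1], [0, 2, 0, -1, 0], [0, 0, 2, 0, -1], [0, -1, 0, 2, -1], [-1, 0, -1, -1, 2]].
All simple roots have the same length, so the diagram is simply laced. The associated Dynkin diagram is a chain of 3 nodes with a fork of two nodes at one end (D_5), so the type is D_5 (the algebra so(10)).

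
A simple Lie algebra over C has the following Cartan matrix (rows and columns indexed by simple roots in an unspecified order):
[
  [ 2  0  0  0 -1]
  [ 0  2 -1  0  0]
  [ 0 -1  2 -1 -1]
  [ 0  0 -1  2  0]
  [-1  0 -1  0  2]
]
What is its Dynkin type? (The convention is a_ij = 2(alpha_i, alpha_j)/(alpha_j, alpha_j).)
type D_5

The matrix has rank 5 with 2's on the diagonal. Reading the off-diagonal entries as Dynkin edges (a single edge where a_ij = a_ji = -1; a double or triple edge where a_ij * a_ji = 2 or 3), the diagram is a chain of 3 nodes with a fork of two nodes at one end (D_5). One simple-root ordering that puts it in standard form is (alpha_1, alpha_5, alpha_3, alpha_2, alpha_4). So the algebra is type D_5, i.e. so(10).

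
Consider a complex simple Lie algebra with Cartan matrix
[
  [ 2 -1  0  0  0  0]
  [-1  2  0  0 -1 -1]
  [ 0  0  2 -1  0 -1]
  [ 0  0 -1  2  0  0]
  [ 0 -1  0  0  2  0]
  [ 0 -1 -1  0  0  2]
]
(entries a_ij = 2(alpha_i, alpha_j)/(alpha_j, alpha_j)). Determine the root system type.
The matrix has rank 6 with 2's on the diagonal. Reading the off-diagonal entries as Dynkin edges (a single edge where a_ij = a_ji = -1; a double or triple edge where a_ij * a_ji = 2 or 3), the diagram is a chain of 4 nodes with a fork of two nodes at one end (D_6). One simple-root ordering that puts it in standard form is (alpha_4, alpha_3, alpha_6, alpha_2, alpha_1, alpha_5). So the algebra is type D_6, i.e. so(12).

D_6 (so(12))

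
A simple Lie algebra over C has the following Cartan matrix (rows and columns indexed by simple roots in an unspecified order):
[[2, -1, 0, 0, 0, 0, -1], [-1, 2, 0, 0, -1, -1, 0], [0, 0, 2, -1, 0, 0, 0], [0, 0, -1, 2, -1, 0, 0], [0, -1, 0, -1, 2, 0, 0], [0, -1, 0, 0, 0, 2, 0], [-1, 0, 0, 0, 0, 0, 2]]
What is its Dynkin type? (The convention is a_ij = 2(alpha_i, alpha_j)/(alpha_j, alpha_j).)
The matrix has rank 7 with 2's on the diagonal. Reading the off-diagonal entries as Dynkin edges (a single edge where a_ij = a_ji = -1; a double or triple edge where a_ij * a_ji = 2 or 3), the diagram is a chain of 6 nodes with one extra node attached to the third node from one end (E_7). One simple-root ordering that puts it in standard form is (alpha_7, alpha_6, alpha_1, alpha_2, alpha_5, alpha_4, alpha_3). So the algebra is type E_7.

E_7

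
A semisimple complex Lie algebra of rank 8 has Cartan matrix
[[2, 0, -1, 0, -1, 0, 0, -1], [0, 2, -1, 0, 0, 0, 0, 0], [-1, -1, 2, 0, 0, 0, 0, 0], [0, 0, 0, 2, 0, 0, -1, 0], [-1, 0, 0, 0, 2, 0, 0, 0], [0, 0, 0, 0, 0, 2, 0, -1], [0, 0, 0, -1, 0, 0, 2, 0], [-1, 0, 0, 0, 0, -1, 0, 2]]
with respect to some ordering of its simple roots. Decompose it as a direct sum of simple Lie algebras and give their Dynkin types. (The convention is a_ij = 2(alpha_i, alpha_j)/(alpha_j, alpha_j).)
A_2 + E_6

The diagram associated to this matrix has two connected components: the simple roots {alpha_4, alpha_7} form a chain of 2 nodes with single edges (A_2), and {alpha_1, alpha_2, alpha_3, alpha_5, alpha_6, alpha_8} form a chain of 5 nodes with one extra node attached to the third node from one end (E_6). A semisimple Lie algebra decomposes uniquely as the direct sum of simple ideals, one per connected component of its Dynkin diagram, so g ≅ A_2 ⊕ E_6 (dimension 8 + 78 = 86).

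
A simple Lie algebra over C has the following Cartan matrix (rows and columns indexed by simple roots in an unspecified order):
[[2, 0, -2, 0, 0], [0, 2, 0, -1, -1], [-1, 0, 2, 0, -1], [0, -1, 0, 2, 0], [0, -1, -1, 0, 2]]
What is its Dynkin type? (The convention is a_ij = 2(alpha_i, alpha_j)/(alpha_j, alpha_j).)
The matrix has rank 5 with 2's on the diagonal. Reading the off-diagonal entries as Dynkin edges (a single edge where a_ij = a_ji = -1; a double or triple edge where a_ij * a_ji = 2 or 3), the diagram is a chain of 5 nodes with a double edge at one end; the terminal node there is the unique long simple root (C_5). One simple-root ordering that puts it in standard form is (alpha_4, alpha_2, alpha_5, alpha_3, alpha_1). So the algebra is type C_5, i.e. sp(10).

C5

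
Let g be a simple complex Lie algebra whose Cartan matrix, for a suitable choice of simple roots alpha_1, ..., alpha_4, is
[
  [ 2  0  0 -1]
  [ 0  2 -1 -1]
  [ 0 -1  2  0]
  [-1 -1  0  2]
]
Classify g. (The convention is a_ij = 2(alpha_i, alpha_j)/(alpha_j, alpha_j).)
A_4 (sl(5))

The matrix has rank 4 with 2's on the diagonal. Reading the off-diagonal entries as Dynkin edges (a single edge where a_ij = a_ji = -1; a double or triple edge where a_ij * a_ji = 2 or 3), the diagram is a chain of 4 nodes with single edges (A_4). One simple-root ordering that puts it in standard form is (alpha_3, alpha_2, alpha_4, alpha_1). So the algebra is type A_4, i.e. sl(5).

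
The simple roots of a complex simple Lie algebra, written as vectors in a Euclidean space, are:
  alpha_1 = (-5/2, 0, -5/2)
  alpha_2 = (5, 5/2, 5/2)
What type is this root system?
G_2

Compute the Cartan integers a_ij = 2(alpha_i, alpha_j)/(alpha_j, alpha_j); the resulting 2x2 Cartan matrix is
[[2, -1], [-3, 2]].
The roots have two lengths (squared-length ratio 3:1); the short ones are alpha_{1}. The associated Dynkin diagram is two nodes joined by a triple edge (G_2), so the type is G_2.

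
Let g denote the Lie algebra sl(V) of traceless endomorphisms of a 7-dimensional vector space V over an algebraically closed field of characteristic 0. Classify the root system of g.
This is sl(7), which has dimension 7^2 - 1 = 48 and rank 7 - 1 = 6 (a Cartan subalgebra is the diagonal traceless matrices). In the classification of classical Lie algebras, the special linear algebra sl(n+1) has type A_n; here n = 6, so the Dynkin diagram is a chain of 6 nodes with single edges (A_6). Hence the type is A_6.

A_6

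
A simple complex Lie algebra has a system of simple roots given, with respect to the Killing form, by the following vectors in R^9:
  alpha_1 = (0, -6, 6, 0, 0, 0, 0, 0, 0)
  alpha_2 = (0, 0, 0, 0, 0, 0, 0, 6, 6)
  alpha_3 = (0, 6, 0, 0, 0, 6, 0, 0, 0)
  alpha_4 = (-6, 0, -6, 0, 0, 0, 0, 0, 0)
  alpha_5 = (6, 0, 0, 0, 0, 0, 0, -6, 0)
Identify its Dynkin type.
Compute the Cartan integers a_ij = 2(alpha_i, alpha_j)/(alpha_j, alpha_j); the resulting 5x5 Cartan matrix is
[[2, 0, -1, -1, 0], [0, 2, 0, 0, -1], [-1, 0, 2, 0, 0], [-1, 0, 0, 2, -1], [0, -1, 0, -1, 2]].
All simple roots have the same length, so the diagram is simply laced. The associated Dynkin diagram is a chain of 5 nodes with single edges (A_5), so the type is A_5 (the algebra sl(6)).

A5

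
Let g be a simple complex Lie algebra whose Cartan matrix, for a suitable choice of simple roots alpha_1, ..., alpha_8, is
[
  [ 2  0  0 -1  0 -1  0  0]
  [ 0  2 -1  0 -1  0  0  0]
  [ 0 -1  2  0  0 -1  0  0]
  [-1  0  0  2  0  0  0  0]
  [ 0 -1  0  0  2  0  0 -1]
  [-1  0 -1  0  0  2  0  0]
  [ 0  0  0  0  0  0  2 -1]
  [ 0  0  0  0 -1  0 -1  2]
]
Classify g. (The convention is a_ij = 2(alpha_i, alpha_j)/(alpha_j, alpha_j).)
A_8

The matrix has rank 8 with 2's on the diagonal. Reading the off-diagonal entries as Dynkin edges (a single edge where a_ij = a_ji = -1; a double or triple edge where a_ij * a_ji = 2 or 3), the diagram is a chain of 8 nodes with single edges (A_8). One simple-root ordering that puts it in standard form is (alpha_7, alpha_8, alpha_5, alpha_2, alpha_3, alpha_6, alpha_1, alpha_4). So the algebra is type A_8, i.e. sl(9).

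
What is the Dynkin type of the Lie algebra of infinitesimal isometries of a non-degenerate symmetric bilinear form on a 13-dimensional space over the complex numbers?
This is so(13) with 13 odd, which has dimension 13(13-1)/2 = 78 and rank (13-1)/2 = 6. In the classification of classical Lie algebras, the orthogonal algebra so(2n+1) in an odd number of variables has type B_n; here n = 6, so the Dynkin diagram is a chain of 6 nodes with a double edge at one end; the terminal node there is the unique short simple root (B_6). Hence the type is B_6.

B_6 (so(13))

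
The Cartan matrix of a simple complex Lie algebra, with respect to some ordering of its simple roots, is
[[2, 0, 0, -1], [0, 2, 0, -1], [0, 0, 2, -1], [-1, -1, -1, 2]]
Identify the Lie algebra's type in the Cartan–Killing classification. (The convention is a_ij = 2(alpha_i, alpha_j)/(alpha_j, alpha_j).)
The matrix has rank 4 with 2's on the diagonal. Reading the off-diagonal entries as Dynkin edges (a single edge where a_ij = a_ji = -1; a double or triple edge where a_ij * a_ji = 2 or 3), the diagram is a chain of 2 nodes with a fork of two nodes at one end (D_4). One simple-root ordering that puts it in standard form is (alpha_2, alpha_4, alpha_3, alpha_1). So the algebra is type D_4, i.e. so(8).

type D_4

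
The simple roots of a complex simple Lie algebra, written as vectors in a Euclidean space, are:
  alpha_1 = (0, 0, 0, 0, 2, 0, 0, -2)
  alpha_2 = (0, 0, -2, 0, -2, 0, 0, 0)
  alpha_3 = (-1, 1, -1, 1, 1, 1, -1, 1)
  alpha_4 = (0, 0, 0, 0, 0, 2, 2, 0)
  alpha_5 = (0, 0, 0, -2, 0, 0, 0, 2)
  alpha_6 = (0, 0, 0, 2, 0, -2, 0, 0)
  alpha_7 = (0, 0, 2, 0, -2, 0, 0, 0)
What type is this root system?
Compute the Cartan integers a_ij = 2(alpha_i, alpha_j)/(alpha_j, alpha_j); the resulting 7x7 Cartan matrix is
[[2, -1, 0, 0, -1, 0, -1], [-1, 2, 0, 0, 0, 0, 0], [0, 0, 2, 0, 0, 0, -1], [0, 0, 0, 2, 0, -1, 0], [-1, 0, 0, 0, 2, -1, 0], [0, 0, 0, -1, -1, 2, 0], [-1, 0, -1, 0, 0, 0, 2]].
All simple roots have the same length, so the diagram is simply laced. The associated Dynkin diagram is a chain of 6 nodes with one extra node attached to the third node from one end (E_7), so the type is E_7.

E_7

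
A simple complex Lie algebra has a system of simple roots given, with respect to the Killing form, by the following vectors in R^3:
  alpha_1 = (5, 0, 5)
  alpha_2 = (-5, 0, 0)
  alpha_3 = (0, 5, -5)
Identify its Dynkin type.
B_3

Compute the Cartan integers a_ij = 2(alpha_i, alpha_j)/(alpha_j, alpha_j); the resulting 3x3 Cartan matrix is
[[2, -2, -1], [-1, 2, 0], [-1, 0, 2]].
The roots have two lengths (squared-length ratio 2:1); the short ones are alpha_{2}. The associated Dynkin diagram is a chain of 3 nodes with a double edge at one end; the terminal node there is the unique short simple root (B_3), so the type is B_3 (the algebra so(7)).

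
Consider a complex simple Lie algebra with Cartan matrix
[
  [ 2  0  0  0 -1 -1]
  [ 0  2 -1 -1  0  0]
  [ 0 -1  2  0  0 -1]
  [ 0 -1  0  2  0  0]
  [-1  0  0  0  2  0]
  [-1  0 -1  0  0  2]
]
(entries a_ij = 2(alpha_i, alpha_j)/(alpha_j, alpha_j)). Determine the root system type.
The matrix has rank 6 with 2's on the diagonal. Reading the off-diagonal entries as Dynkin edges (a single edge where a_ij = a_ji = -1; a double or triple edge where a_ij * a_ji = 2 or 3), the diagram is a chain of 6 nodes with single edges (A_6). One simple-root ordering that puts it in standard form is (alpha_4, alpha_2, alpha_3, alpha_6, alpha_1, alpha_5). So the algebra is type A_6, i.e. sl(7).

A_6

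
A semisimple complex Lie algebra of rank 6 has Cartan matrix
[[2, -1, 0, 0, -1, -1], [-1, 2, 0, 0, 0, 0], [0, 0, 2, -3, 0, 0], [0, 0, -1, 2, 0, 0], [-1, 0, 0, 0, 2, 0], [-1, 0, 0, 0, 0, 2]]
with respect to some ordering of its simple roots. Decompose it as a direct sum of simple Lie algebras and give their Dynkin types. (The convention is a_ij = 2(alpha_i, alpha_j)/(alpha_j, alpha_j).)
D_4 (so(8)) ⊕ G_2

The diagram associated to this matrix has two connected components: the simple roots {alpha_1, alpha_2, alpha_5, alpha_6} form a chain of 2 nodes with a fork of two nodes at one end (D_4), and {alpha_3, alpha_4} form two nodes joined by a triple edge (G_2). A semisimple Lie algebra decomposes uniquely as the direct sum of simple ideals, one per connected component of its Dynkin diagram, so g ≅ D_4 ⊕ G_2 (dimension 28 + 14 = 42).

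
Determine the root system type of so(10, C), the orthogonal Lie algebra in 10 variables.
D_5 (so(10))

This is so(10) with 10 even, which has dimension 10(10-1)/2 = 45 and rank 10/2 = 5. In the classification of classical Lie algebras, the orthogonal algebra so(2n) in an even number of variables has type D_n; here n = 5, so the Dynkin diagram is a chain of 3 nodes with a fork of two nodes at one end (D_5). Hence the type is D_5.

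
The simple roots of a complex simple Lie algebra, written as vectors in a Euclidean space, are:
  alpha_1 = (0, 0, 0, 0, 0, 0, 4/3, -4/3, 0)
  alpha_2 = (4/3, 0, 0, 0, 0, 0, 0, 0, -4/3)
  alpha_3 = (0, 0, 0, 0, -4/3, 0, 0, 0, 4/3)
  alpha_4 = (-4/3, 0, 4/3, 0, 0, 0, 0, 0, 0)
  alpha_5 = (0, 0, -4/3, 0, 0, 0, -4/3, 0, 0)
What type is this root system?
type A_5

Compute the Cartan integers a_ij = 2(alpha_i, alpha_j)/(alpha_j, alpha_j); the resulting 5x5 Cartan matrix is
[[2, 0, 0, 0, -1], [0, 2, -1, -1, 0], [0, -1, 2, 0, 0], [0, -1, 0, 2, -1], [-1, 0, 0, -1, 2]].
All simple roots have the same length, so the diagram is simply laced. The associated Dynkin diagram is a chain of 5 nodes with single edges (A_5), so the type is A_5 (the algebra sl(6)).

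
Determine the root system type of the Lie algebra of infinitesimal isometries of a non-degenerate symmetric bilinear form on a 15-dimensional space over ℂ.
This is so(15) with 15 odd, which has dimension 15(15-1)/2 = 105 and rank (15-1)/2 = 7. In the classification of classical Lie algebras, the orthogonal algebra so(2n+1) in an odd number of variables has type B_n; here n = 7, so the Dynkin diagram is a chain of 7 nodes with a double edge at one end; the terminal node there is the unique short simple root (B_7). Hence the type is B_7.

type B_7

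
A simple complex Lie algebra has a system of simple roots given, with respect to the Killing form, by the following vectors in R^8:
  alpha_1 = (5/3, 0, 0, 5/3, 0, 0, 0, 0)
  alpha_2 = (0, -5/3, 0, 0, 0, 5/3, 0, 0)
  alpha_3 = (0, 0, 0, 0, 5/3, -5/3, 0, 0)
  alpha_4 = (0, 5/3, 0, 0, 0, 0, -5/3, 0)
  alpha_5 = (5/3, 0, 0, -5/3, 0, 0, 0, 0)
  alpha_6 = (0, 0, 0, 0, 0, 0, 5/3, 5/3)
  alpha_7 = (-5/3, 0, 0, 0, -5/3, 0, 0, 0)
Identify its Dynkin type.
type D_7

Compute the Cartan integers a_ij = 2(alpha_i, alpha_j)/(alpha_j, alpha_j); the resulting 7x7 Cartan matrix is
[[2, 0, 0, 0, 0, 0, -1], [0, 2, -1, -1, 0, 0, 0], [0, -1, 2, 0, 0, 0, -1], [0, -1, 0, 2, 0, -1, 0], [0, 0, 0, 0, 2, 0, -1], [0, 0, 0, -1, 0, 2, 0], [-1, 0, -1, 0, -1, 0, 2]].
All simple roots have the same length, so the diagram is simply laced. The associated Dynkin diagram is a chain of 5 nodes with a fork of two nodes at one end (D_7), so the type is D_7 (the algebra so(14)).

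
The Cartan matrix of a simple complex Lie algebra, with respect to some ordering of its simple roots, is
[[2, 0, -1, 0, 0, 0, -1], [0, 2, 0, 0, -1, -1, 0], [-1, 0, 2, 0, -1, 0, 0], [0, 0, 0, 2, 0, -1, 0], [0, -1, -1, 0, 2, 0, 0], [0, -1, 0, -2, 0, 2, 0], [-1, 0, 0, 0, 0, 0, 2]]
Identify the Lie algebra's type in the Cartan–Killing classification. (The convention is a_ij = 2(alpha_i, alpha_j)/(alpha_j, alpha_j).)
B_7

The matrix has rank 7 with 2's on the diagonal. Reading the off-diagonal entries as Dynkin edges (a single edge where a_ij = a_ji = -1; a double or triple edge where a_ij * a_ji = 2 or 3), the diagram is a chain of 7 nodes with a double edge at one end; the terminal node there is the unique short simple root (B_7). One simple-root ordering that puts it in standard form is (alpha_7, alpha_1, alpha_3, alpha_5, alpha_2, alpha_6, alpha_4). So the algebra is type B_7, i.e. so(15).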